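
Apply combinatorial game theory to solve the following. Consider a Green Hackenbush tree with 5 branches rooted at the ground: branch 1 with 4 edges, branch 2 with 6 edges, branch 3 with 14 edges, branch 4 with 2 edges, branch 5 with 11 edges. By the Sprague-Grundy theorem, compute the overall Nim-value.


The tree has 5 branches from the ground vertex.
In Green Hackenbush, the Nim-value of a simple path of length k is k.
Branch 1: length 4, Nim-value = 4
Branch 2: length 6, Nim-value = 6
Branch 3: length 14, Nim-value = 14
Branch 4: length 2, Nim-value = 2
Branch 5: length 11, Nim-value = 11
Total Nim-value = XOR of all branch values:
0 XOR 4 = 4
4 XOR 6 = 2
2 XOR 14 = 12
12 XOR 2 = 14
14 XOR 11 = 5
Nim-value of the tree = 5

5


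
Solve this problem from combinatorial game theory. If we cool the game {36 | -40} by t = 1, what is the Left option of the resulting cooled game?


Original game: {36 | -40} (a switch {a | b} with a > b).
Cooling by t (for t below the temperature (a - b)/2 = 38) taxes each move by t: {a | b} cooled by t is {a - t | b + t}.
Cooling amount: t = 1
Cooled Left option: 36 - 1 = 35
Cooled Right option: -40 + 1 = -39
Cooled game: {35 | -39}
Left option = 35

35


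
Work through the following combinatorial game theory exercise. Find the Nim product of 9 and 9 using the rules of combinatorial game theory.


Nim multiplication is bilinear over XOR: (u XOR v) * w = (u*w) XOR (v*w).
So we split each operand into its bit components and XOR the pairwise Nim products.
9 = 1 + 8 (as XOR of powers of 2).
9 = 1 + 8 (as XOR of powers of 2).
Using the standard Nim-product table on single bits:
  2*2 = 3,   2*4 = 8,   2*8 = 12,
  4*4 = 6,   4*8 = 11,  8*8 = 13,
and  1*x = x (identity), k*l = l*k (commutative).
Pairwise Nim products:
  1 * 1 = 1
  1 * 8 = 8
  8 * 1 = 8
  8 * 8 = 13
XOR them: 1 XOR 8 XOR 8 XOR 13 = 12.
Result: 9 * 9 = 12 (in Nim).

12


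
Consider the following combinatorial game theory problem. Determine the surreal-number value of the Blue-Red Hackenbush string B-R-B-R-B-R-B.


Edges (from ground): B-R-B-R-B-R-B
By Berlekamp's sign-expansion rule, a Blue-Red Hackenbush stalk has the value of the surreal number whose sign sequence is the edge sequence with B -> + and R -> -.
Sign sequence: +-+-+-+
Trace the sign expansion in the surreal number tree, starting from 0:
Edge 1: B (sign +) -> bounds (0, +inf), value = 1
Edge 2: R (sign -) -> bounds (0, 1), value = 1/2
Edge 3: B (sign +) -> bounds (1/2, 1), value = 3/4
Edge 4: R (sign -) -> bounds (1/2, 3/4), value = 5/8
Edge 5: B (sign +) -> bounds (5/8, 3/4), value = 11/16
Edge 6: R (sign -) -> bounds (5/8, 11/16), value = 21/32
Edge 7: B (sign +) -> bounds (21/32, 11/16), value = 43/64
Game value = 43/64

43/64


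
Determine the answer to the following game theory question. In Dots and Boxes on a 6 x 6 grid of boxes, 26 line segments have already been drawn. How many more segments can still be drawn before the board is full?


Grid: 6 x 6 boxes, i.e. 7 rows and 7 columns of dots.
Horizontal edges: (rows + 1) * cols = 7 * 6 = 42
Vertical edges: rows * (cols + 1) = 6 * 7 = 42
Total edges: 42 + 42 = 84
Edges drawn: 26
Remaining: 84 - 26 = 58

58


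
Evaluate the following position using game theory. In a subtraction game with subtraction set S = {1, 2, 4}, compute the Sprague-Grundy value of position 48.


The subtraction set is S = {1, 2, 4}.
G(k) = mex{ G(k - s) : s in S, s <= k }. We compute iteratively: G(0) = 0.
G(1) = mex({0}) = 1
G(2) = mex({0, 1}) = 2
G(3) = mex({1, 2}) = 0
G(4) = mex({0, 2}) = 1
G(5) = mex({0, 1}) = 2
G(6) = mex({1, 2}) = 0
Observe that G(3)..G(6) = 0, 1, 2, 0 repeats G(0)..G(3) = 0, 1, 2, 0.
For k >= max(S) = 4, G(k) is determined by the previous 4 values G(k-4)..G(k-1); a window of 4 consecutive values has recurred shifted by 3, so by induction G(k + 3) = G(k) for all k >= 0: the sequence is periodic from the start with period 3.
One period: G(0..2) = 0, 1, 2.
48 mod 3 = 0, so G(48) = G(0) = 0.

0


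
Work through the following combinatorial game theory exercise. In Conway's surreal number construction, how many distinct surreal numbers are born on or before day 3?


Day 0: {|} = 0 is born. Count = 1.
Day n: the number of surreal numbers born by day n is 2^(n+1) - 1.
By day 0: 2^1 - 1 = 1
By day 1: 2^2 - 1 = 3
By day 2: 2^3 - 1 = 7
By day 3: 2^4 - 1 = 15
By day 3: 15 surreal numbers.

15


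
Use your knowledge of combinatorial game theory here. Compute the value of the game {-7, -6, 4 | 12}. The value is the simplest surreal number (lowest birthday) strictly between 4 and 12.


Left options: {-7, -6, 4}, max = 4
Right options: {12}, min = 12
All options are numbers and max(Left) < min(Right), so by the simplicity theorem the value is the simplest (earliest-born) number strictly between 4 and 12.
Integers 5 through 11 all lie strictly between 4 and 12.
Among integers, the simplest (lowest birthday = smallest |n|; 0 is born on day 0, +-n on day n) is 5.
No non-integer in the interval can be simpler: if x is a non-integer in the interval, then floor(x) or ceil(x) also lies in the interval (the interval contains an integer), and both are proper prefixes of x's sign expansion, i.e. born earlier. So the game value is 5.
Game value = 5

5


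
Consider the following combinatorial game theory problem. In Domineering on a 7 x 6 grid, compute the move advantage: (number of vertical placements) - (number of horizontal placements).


Board is 7 x 6 (rows x cols).
Left (vertical) placements: (rows-1) * cols = 6 * 6 = 36
Right (horizontal) placements: rows * (cols-1) = 7 * 5 = 35
Advantage = Left - Right = 36 - 35 = 1

1


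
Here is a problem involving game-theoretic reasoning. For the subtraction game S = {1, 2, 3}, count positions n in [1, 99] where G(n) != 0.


Subtraction set S = {1, 2, 3}, so G(n) = n mod 4.
G(n) = 0 when n is a multiple of 4.
Multiples of 4 in [1, 99]: 24
N-positions (nonzero Grundy) = 99 - 24 = 75

75


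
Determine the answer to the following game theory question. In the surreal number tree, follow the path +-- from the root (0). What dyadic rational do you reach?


Sign expansion: +--
Rule: track bounds (lo, hi), initially (-inf, +inf). On '+', the current value becomes lo and we move to the simplest number in (value, hi): value + 1 if hi = +inf, otherwise the midpoint (value + hi)/2. On '-', the current value becomes hi and we move to value - 1 if lo = -inf, otherwise the midpoint (lo + value)/2.
Start at 0.
Step 1: sign = +, move right. Bounds: (0, +inf). Value = 1
Step 2: sign = -, move left. Bounds: (0, 1). Value = 1/2
Step 3: sign = -, move left. Bounds: (0, 1/2). Value = 1/4
The surreal number with sign expansion +-- is 1/4.

1/4


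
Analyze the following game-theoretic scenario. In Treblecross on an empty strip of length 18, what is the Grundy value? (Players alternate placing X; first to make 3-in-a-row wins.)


Treblecross: place X on empty cells; 3-in-a-row wins.
Playing within two cells of an existing X lets the opponent win at once, so sensible play treats the cells i-2..i+2 around each X as dead. The player left with no safe cell loses, so this is a normal-play take-away game on strips of safe cells.
Placing X at cell i (0-indexed) of a strip of k safe cells leaves independent strips of sizes max(0, i-2) and max(0, k-i-3). Hence G(k) = mex{ G(max(0,i-2)) XOR G(max(0,k-i-3)) : 0 <= i < k }, with G(0) = 0.
G(1): splits (0,0):0^0=0 -> mex({0}) = 1
G(2): splits (0,0):0^0=0 -> mex({0}) = 1
G(3): splits (0,0):0^0=0 -> mex({0}) = 1
G(4): splits (0,1):0^1=1 (0,0):0^0=0 -> mex({0, 1}) = 2
G(5): splits (0,2):0^1=1 (0,1):0^1=1 (0,0):0^0=0 -> mex({0, 1}) = 2
G(6) = mex({1}) = 0
G(7) = mex({0, 1, 2}) = 3
G(8) = mex({0, 1, 2}) = 3
G(9) = mex({0, 2}) = 1
G(10) = mex({0, 2, 3}) = 1
G(11) = mex({0, 3}) = 1
G(12) = mex({1, 3}) = 0
G(13) = mex({0, 1, 2, 3}) = 4
G(14) = mex({0, 1, 2}) = 3
G(15) = mex({0, 1, 2}) = 3
G(16) = mex({0, 1, 2, 4}) = 3
G(17) = mex({0, 1, 3, 4}) = 2
G(18) = mex({0, 1, 3, 4}) = 2
Therefore G(18) = 2.

2


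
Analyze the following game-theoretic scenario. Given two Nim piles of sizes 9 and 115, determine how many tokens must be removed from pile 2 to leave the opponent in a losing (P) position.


Piles: 9 and 115
Current XOR: 9 XOR 115 = 122 (non-zero, so this is an N-position).
To make the XOR zero, we need to find a move that balances the piles.
For pile 2 (size 115): target = 115 XOR 122 = 9
We reduce pile 2 from 115 to 9.
Tokens removed: 115 - 9 = 106
Verification: 9 XOR 9 = 0

106


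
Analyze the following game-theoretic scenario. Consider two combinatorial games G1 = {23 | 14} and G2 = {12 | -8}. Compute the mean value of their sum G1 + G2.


G1 = {23 | 14}, G2 = {12 | -8}
Each is a switch {a | b} with numbers a > b; its mean value is (a + b)/2, and mean value is additive over game sums: m(G1 + G2) = m(G1) + m(G2).
Mean of G1 = (23 + (14))/2 = 37/2 = 37/2
Mean of G2 = (12 + (-8))/2 = 4/2 = 2
Mean of G1 + G2 = 37/2 + 2 = 41/2

41/2


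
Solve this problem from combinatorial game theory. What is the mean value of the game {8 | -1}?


Game = {8 | -1}, a switch {a | b} with numbers a > b.
Its thermograph has left wall a - t and right wall b + t, which meet at t = (a - b)/2, where both equal (a + b)/2. So the mast (mean value) is at (a + b)/2.
Mean = (8 + (-1))/2 = 7/2 = 7/2

7/2


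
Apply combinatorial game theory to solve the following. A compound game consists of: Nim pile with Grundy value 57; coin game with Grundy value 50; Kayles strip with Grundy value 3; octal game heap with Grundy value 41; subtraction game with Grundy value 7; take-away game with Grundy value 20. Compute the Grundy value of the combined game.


By the Sprague-Grundy theorem, the Grundy value of a sum of games is the XOR of individual Grundy values.
Nim pile: Grundy value = 57. Running XOR: 0 XOR 57 = 57
coin game: Grundy value = 50. Running XOR: 57 XOR 50 = 11
Kayles strip: Grundy value = 3. Running XOR: 11 XOR 3 = 8
octal game heap: Grundy value = 41. Running XOR: 8 XOR 41 = 33
subtraction game: Grundy value = 7. Running XOR: 33 XOR 7 = 38
take-away game: Grundy value = 20. Running XOR: 38 XOR 20 = 50
The combined Grundy value is 50.

50


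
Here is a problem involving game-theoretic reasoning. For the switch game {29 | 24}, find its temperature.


The game is {29 | 24}, a switch {a | b} with numbers a > b.
Cooling {a | b} by t gives {a - t | b + t}, which stops being hot when a - t = b + t, i.e. at t = (a - b)/2. So the temperature of a switch is (a - b)/2.
Temperature = (Left option - Right option) / 2
= (29 - (24)) / 2
= 5 / 2
= 5/2

5/2


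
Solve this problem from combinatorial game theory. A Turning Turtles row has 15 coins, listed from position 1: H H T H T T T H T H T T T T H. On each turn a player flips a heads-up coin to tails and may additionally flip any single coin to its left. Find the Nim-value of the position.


Coins: H H T H T T T H T H T T T T H
Key fact: a single head at position k behaves exactly like a Nim heap of size k (turning it to T and optionally flipping a coin at j < k corresponds to moving the heap from k to j, or to 0), and heads combine as a disjunctive sum (two heads at the same place would cancel, matching j XOR j = 0). So the Nim-value is the XOR of the 1-indexed positions of the heads.
Face-up positions (1-indexed): [1, 2, 4, 8, 10, 15]
XOR 0 with 1: 0 XOR 1 = 1
XOR 1 with 2: 1 XOR 2 = 3
XOR 3 with 4: 3 XOR 4 = 7
XOR 7 with 8: 7 XOR 8 = 15
XOR 15 with 10: 15 XOR 10 = 5
XOR 5 with 15: 5 XOR 15 = 10
Nim-value = 10

10


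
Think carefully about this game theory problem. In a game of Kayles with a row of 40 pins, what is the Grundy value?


Kayles: a move removes 1 or 2 adjacent pins from a contiguous row.
Removing pins from a row of k leaves two independent rows (a, b) with a + b = k - 1 (one pin) or a + b = k - 2 (two pins); an end removal gives a = 0.
By Sprague-Grundy, G(k) = mex{ G(a) XOR G(b) } over all these splits. G(0) = 0.
G(1): splits (0,0):0^0=0 -> mex({0}) = 1
G(2): splits (0,1):0^1=1 (0,0):0^0=0 -> mex({0, 1}) = 2
G(3): splits (0,2):0^2=2 (1,1):1^1=0 (0,1):0^1=1 -> mex({0, 1, 2}) = 3
G(4): splits (0,3):0^3=3 (1,2):1^2=3 (0,2):0^2=2 (1,1):1^1=0 -> mex({0, 2, 3}) = 1
G(5): splits (0,4):0^1=1 (1,3):1^3=2 (2,2):2^2=0 (0,3):0^3=3 (1,2):1^2=3 -> mex({0, 1, 2, 3}) = 4
G(6) = mex({0, 1, 2, 4}) = 3
G(7) = mex({0, 1, 3, 4, 5}) = 2
G(8) = mex({0, 2, 3, 5, 6}) = 1
G(9) = mex({0, 1, 2, 3, 6, 7}) = 4
G(10) = mex({0, 1, 3, 4, 5, 7}) = 2
G(11) = mex({0, 1, 2, 3, 4, 5}) = 6
G(12) = mex({0, 1, 2, 3, 5, 6, 7}) = 4
G(13) = mex({0, 2, 3, 4, 6, 7}) = 1
G(14) = mex({0, 1, 4, 5, 6, 7}) = 2
G(15) = mex({0, 1, 2, 3, 4, 5, 6}) = 7
G(16) = mex({0, 2, 3, 5, 6, 7}) = 1
G(17) = mex({0, 1, 2, 3, 5, 6, 7}) = 4
G(18) = mex({0, 1, 2, 4, 5, 6}) = 3
G(19) = mex({0, 1, 3, 4, 5, 7}) = 2
G(20) = mex({0, 2, 3, 4, 5, 6, 7}) = 1
G(21) = mex({0, 1, 2, 3, 5, 6, 7}) = 4
G(22) = mex({0, 1, 2, 3, 4, 5, 7}) = 6
G(23) = mex({0, 1, 2, 3, 4, 5, 6}) = 7
G(24) = mex({0, 1, 2, 3, 5, 6, 7}) = 4
G(25) = mex({0, 2, 3, 4, 6, 7}) = 1
G(26) = mex({0, 1, 3, 4, 5, 6, 7}) = 2
G(27) = mex({0, 1, 2, 3, 4, 5, 6, 7}) = 8
G(28) = mex({0, 1, 2, 3, 4, 6, 7, 8}) = 5
G(29) = mex({0, 1, 2, 3, 5, 6, 7, 8, 9}) = 4
G(30) = mex({0, 1, 2, 3, 4, 5, 6, 9, 10}) = 7
G(31) = mex({0, 1, 3, 4, 5, 7, 10, 11}) = 2
G(32) = mex({0, 2, 3, 4, 5, 6, 7, 9, 11}) = 1
G(33) = mex({0, 1, 2, 3, 4, 5, 6, 7, 9, 12}) = 8
G(34) = mex({0, 1, 2, 3, 4, 5, 7, 8, 11, 12}) = 6
G(35) = mex({0, 1, 2, 3, 4, 5, 6, 8, 9, 10, 11}) = 7
G(36) = mex({0, 1, 2, 3, 5, 6, 7, 9, 10}) = 4
G(37) = mex({0, 2, 3, 4, 6, 7, 9, 10, 11, 12}) = 1
G(38) = mex({0, 1, 3, 4, 5, 6, 7, 9, 10, 11, 12}) = 2
G(39) = mex({0, 1, 2, 4, 5, 6, 7, 9, 10, 12, 14}) = 3
G(40) = mex({0, 2, 3, 4, 6, 7, 11, 12, 14}) = 1
Therefore G(40) = 1.

1


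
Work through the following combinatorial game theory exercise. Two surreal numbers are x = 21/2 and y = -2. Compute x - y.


x = 21/2, y = -2
Converting to common denominator: 2
x = 21/2, y = -4/2
x - y = 21/2 - -2 = 25/2

25/2


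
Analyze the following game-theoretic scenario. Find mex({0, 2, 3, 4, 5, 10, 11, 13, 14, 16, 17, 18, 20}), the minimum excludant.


Set = {0, 2, 3, 4, 5, 10, 11, 13, 14, 16, 17, 18, 20}
0 is in the set.
1 is NOT in the set. This is the mex.
mex = 1

1


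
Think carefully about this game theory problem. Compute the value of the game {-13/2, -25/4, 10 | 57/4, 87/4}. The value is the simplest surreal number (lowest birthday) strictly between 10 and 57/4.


Left options: {-13/2, -25/4, 10}, max = 10
Right options: {57/4, 87/4}, min = 57/4
All options are numbers and max(Left) < min(Right), so by the simplicity theorem the value is the simplest (earliest-born) number strictly between 10 and 57/4.
Integers 11 through 14 all lie strictly between 10 and 57/4.
Among integers, the simplest (lowest birthday = smallest |n|; 0 is born on day 0, +-n on day n) is 11.
No non-integer in the interval can be simpler: if x is a non-integer in the interval, then floor(x) or ceil(x) also lies in the interval (the interval contains an integer), and both are proper prefixes of x's sign expansion, i.e. born earlier. So the game value is 11.
Game value = 11

11


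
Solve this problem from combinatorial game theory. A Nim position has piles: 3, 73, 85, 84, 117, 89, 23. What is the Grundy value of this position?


We need the XOR (exclusive or) of all pile sizes.
After XOR-ing pile 1 (size 3): 0 XOR 3 = 3
After XOR-ing pile 2 (size 73): 3 XOR 73 = 74
After XOR-ing pile 3 (size 85): 74 XOR 85 = 31
After XOR-ing pile 4 (size 84): 31 XOR 84 = 75
After XOR-ing pile 5 (size 117): 75 XOR 117 = 62
After XOR-ing pile 6 (size 89): 62 XOR 89 = 103
After XOR-ing pile 7 (size 23): 103 XOR 23 = 112
The Nim-value of this position is 112.

112


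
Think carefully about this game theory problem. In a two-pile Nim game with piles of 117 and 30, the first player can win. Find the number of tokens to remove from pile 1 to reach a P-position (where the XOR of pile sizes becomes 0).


Piles: 117 and 30
Current XOR: 117 XOR 30 = 107 (non-zero, so this is an N-position).
To make the XOR zero, we need to find a move that balances the piles.
For pile 1 (size 117): target = 117 XOR 107 = 30
We reduce pile 1 from 117 to 30.
Tokens removed: 117 - 30 = 87
Verification: 30 XOR 30 = 0

87


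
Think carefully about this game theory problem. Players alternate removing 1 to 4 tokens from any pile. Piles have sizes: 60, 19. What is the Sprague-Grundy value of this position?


Subtraction set: {1, 2, 3, 4}
For this subtraction set, G(n) = n mod 5 (period = max + 1 = 5).
Pile 1 (size 60): G(60) = 60 mod 5 = 0
Pile 2 (size 19): G(19) = 19 mod 5 = 4
Total Grundy value = XOR of all: 0 XOR 4 = 4

4


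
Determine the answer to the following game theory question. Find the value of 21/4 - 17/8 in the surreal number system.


x = 21/4, y = 17/8
Converting to common denominator: 8
x = 42/8, y = 17/8
x - y = 21/4 - 17/8 = 25/8

25/8


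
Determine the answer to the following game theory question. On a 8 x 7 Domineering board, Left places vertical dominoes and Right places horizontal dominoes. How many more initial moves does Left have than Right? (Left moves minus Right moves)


Board is 8 x 7 (rows x cols).
Left (vertical) placements: (rows-1) * cols = 7 * 7 = 49
Right (horizontal) placements: rows * (cols-1) = 8 * 6 = 48
Advantage = Left - Right = 49 - 48 = 1

1


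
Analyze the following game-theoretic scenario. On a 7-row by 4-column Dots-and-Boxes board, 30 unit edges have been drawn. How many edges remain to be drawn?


Grid: 7 x 4 boxes, i.e. 8 rows and 5 columns of dots.
Horizontal edges: (rows + 1) * cols = 8 * 4 = 32
Vertical edges: rows * (cols + 1) = 7 * 5 = 35
Total edges: 32 + 35 = 67
Edges drawn: 30
Remaining: 67 - 30 = 37

37


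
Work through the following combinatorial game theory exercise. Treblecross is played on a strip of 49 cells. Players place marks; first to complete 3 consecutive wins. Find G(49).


Treblecross: place X on empty cells; 3-in-a-row wins.
Playing within two cells of an existing X lets the opponent win at once, so sensible play treats the cells i-2..i+2 around each X as dead. The player left with no safe cell loses, so this is a normal-play take-away game on strips of safe cells.
Placing X at cell i (0-indexed) of a strip of k safe cells leaves independent strips of sizes max(0, i-2) and max(0, k-i-3). Hence G(k) = mex{ G(max(0,i-2)) XOR G(max(0,k-i-3)) : 0 <= i < k }, with G(0) = 0.
G(1): splits (0,0):0^0=0 -> mex({0}) = 1
G(2): splits (0,0):0^0=0 -> mex({0}) = 1
G(3): splits (0,0):0^0=0 -> mex({0}) = 1
G(4): splits (0,1):0^1=1 (0,0):0^0=0 -> mex({0, 1}) = 2
G(5): splits (0,2):0^1=1 (0,1):0^1=1 (0,0):0^0=0 -> mex({0, 1}) = 2
G(6) = mex({1}) = 0
G(7) = mex({0, 1, 2}) = 3
G(8) = mex({0, 1, 2}) = 3
G(9) = mex({0, 2}) = 1
G(10) = mex({0, 2, 3}) = 1
G(11) = mex({0, 3}) = 1
G(12) = mex({1, 3}) = 0
G(13) = mex({0, 1, 2, 3}) = 4
G(14) = mex({0, 1, 2}) = 3
G(15) = mex({0, 1, 2}) = 3
G(16) = mex({0, 1, 2, 4}) = 3
G(17) = mex({0, 1, 3, 4}) = 2
G(18) = mex({0, 1, 3, 4}) = 2
G(19) = mex({0, 1, 3, 5}) = 2
G(20) = mex({0, 1, 2, 3, 5}) = 4
G(21) = mex({0, 1, 2, 3, 5}) = 4
G(22) = mex({1, 2, 6}) = 0
G(23) = mex({0, 1, 2, 3, 4, 6}) = 5
G(24) = mex({0, 1, 2, 3, 4}) = 5
G(25) = mex({0, 1, 3, 4, 7}) = 2
G(26) = mex({0, 1, 3, 4, 5, 7}) = 2
G(27) = mex({0, 1, 3, 5}) = 2
G(28) = mex({0, 1, 2, 5}) = 3
G(29) = mex({0, 1, 2, 4, 5, 6}) = 3
G(30) = mex({1, 2, 4, 6}) = 0
G(31) = mex({0, 1, 2, 3, 4, 6}) = 5
G(32) = mex({1, 2, 3, 4, 7}) = 0
G(33) = mex({0, 3, 7}) = 1
G(34) = mex({0, 2, 3, 5, 7}) = 1
G(35) = mex({0, 2, 3, 5, 6}) = 1
G(36) = mex({0, 1, 2, 5, 6}) = 3
G(37) = mex({0, 1, 2, 4, 5, 6}) = 3
G(38) = mex({0, 1, 2, 4}) = 3
G(39) = mex({0, 1, 2, 3, 4, 7}) = 5
G(40) = mex({0, 1, 2, 3, 4, 5, 7}) = 6
G(41) = mex({0, 1, 2, 3, 5, 7}) = 4
G(42) = mex({0, 1, 2, 3, 5, 6, 7}) = 4
G(43) = mex({0, 2, 3, 5, 6}) = 1
G(44) = mex({1, 2, 3, 4, 5, 6}) = 0
G(45) = mex({0, 1, 2, 3, 4, 6, 7}) = 5
G(46) = mex({0, 1, 2, 3, 4, 7}) = 5
G(47) = mex({0, 1, 2, 3, 4, 5, 7}) = 6
G(48) = mex({0, 1, 2, 3, 4, 5, 7}) = 6
G(49) = mex({0, 1, 3, 4, 5, 7}) = 2
Therefore G(49) = 2.

2


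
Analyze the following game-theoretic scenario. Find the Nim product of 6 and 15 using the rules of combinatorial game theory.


Nim multiplication is bilinear over XOR: (u XOR v) * w = (u*w) XOR (v*w).
So we split each operand into its bit components and XOR the pairwise Nim products.
6 = 2 + 4 (as XOR of powers of 2).
15 = 1 + 2 + 4 + 8 (as XOR of powers of 2).
Using the standard Nim-product table on single bits:
  2*2 = 3,   2*4 = 8,   2*8 = 12,
  4*4 = 6,   4*8 = 11,  8*8 = 13,
and  1*x = x (identity), k*l = l*k (commutative).
Pairwise Nim products:
  2 * 1 = 2
  2 * 2 = 3
  2 * 4 = 8
  2 * 8 = 12
  4 * 1 = 4
  4 * 2 = 8
  4 * 4 = 6
  4 * 8 = 11
XOR them: 2 XOR 3 XOR 8 XOR 12 XOR 4 XOR 8 XOR 6 XOR 11 = 4.
Result: 6 * 15 = 4 (in Nim).

4


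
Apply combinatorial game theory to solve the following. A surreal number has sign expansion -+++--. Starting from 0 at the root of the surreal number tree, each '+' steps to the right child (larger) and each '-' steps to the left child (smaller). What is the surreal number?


Sign expansion: -+++--
Rule: track bounds (lo, hi), initially (-inf, +inf). On '+', the current value becomes lo and we move to the simplest number in (value, hi): value + 1 if hi = +inf, otherwise the midpoint (value + hi)/2. On '-', the current value becomes hi and we move to value - 1 if lo = -inf, otherwise the midpoint (lo + value)/2.
Start at 0.
Step 1: sign = -, move left. Bounds: (-inf, 0). Value = -1
Step 2: sign = +, move right. Bounds: (-1, 0). Value = -1/2
Step 3: sign = +, move right. Bounds: (-1/2, 0). Value = -1/4
Step 4: sign = +, move right. Bounds: (-1/4, 0). Value = -1/8
Step 5: sign = -, move left. Bounds: (-1/4, -1/8). Value = -3/16
Step 6: sign = -, move left. Bounds: (-1/4, -3/16). Value = -7/32
The surreal number with sign expansion -+++-- is -7/32.

-7/32


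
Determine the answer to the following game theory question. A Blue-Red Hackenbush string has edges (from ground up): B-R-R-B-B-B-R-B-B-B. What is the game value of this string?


Edges (from ground): B-R-R-B-B-B-R-B-B-B
By Berlekamp's sign-expansion rule, a Blue-Red Hackenbush stalk has the value of the surreal number whose sign sequence is the edge sequence with B -> + and R -> -.
Sign sequence: +--+++-+++
Trace the sign expansion in the surreal number tree, starting from 0:
Edge 1: B (sign +) -> bounds (0, +inf), value = 1
Edge 2: R (sign -) -> bounds (0, 1), value = 1/2
Edge 3: R (sign -) -> bounds (0, 1/2), value = 1/4
Edge 4: B (sign +) -> bounds (1/4, 1/2), value = 3/8
Edge 5: B (sign +) -> bounds (3/8, 1/2), value = 7/16
Edge 6: B (sign +) -> bounds (7/16, 1/2), value = 15/32
Edge 7: R (sign -) -> bounds (7/16, 15/32), value = 29/64
Edge 8: B (sign +) -> bounds (29/64, 15/32), value = 59/128
Edge 9: B (sign +) -> bounds (59/128, 15/32), value = 119/256
Edge 10: B (sign +) -> bounds (119/256, 15/32), value = 239/512
Game value = 239/512

239/512


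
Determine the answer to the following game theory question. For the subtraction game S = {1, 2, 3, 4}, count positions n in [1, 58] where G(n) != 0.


Subtraction set S = {1, 2, 3, 4}, so G(n) = n mod 5.
G(n) = 0 when n is a multiple of 5.
Multiples of 5 in [1, 58]: 11
N-positions (nonzero Grundy) = 58 - 11 = 47

47


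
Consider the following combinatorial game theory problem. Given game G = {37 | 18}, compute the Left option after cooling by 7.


Original game: {37 | 18} (a switch {a | b} with a > b).
Cooling by t (for t below the temperature (a - b)/2 = 19/2) taxes each move by t: {a | b} cooled by t is {a - t | b + t}.
Cooling amount: t = 7
Cooled Left option: 37 - 7 = 30
Cooled Right option: 18 + 7 = 25
Cooled game: {30 | 25}
Left option = 30

30


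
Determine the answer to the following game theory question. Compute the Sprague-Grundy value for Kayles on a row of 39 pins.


Kayles: a move removes 1 or 2 adjacent pins from a contiguous row.
Removing pins from a row of k leaves two independent rows (a, b) with a + b = k - 1 (one pin) or a + b = k - 2 (two pins); an end removal gives a = 0.
By Sprague-Grundy, G(k) = mex{ G(a) XOR G(b) } over all these splits. G(0) = 0.
G(1): splits (0,0):0^0=0 -> mex({0}) = 1
G(2): splits (0,1):0^1=1 (0,0):0^0=0 -> mex({0, 1}) = 2
G(3): splits (0,2):0^2=2 (1,1):1^1=0 (0,1):0^1=1 -> mex({0, 1, 2}) = 3
G(4): splits (0,3):0^3=3 (1,2):1^2=3 (0,2):0^2=2 (1,1):1^1=0 -> mex({0, 2, 3}) = 1
G(5): splits (0,4):0^1=1 (1,3):1^3=2 (2,2):2^2=0 (0,3):0^3=3 (1,2):1^2=3 -> mex({0, 1, 2, 3}) = 4
G(6) = mex({0, 1, 2, 4}) = 3
G(7) = mex({0, 1, 3, 4, 5}) = 2
G(8) = mex({0, 2, 3, 5, 6}) = 1
G(9) = mex({0, 1, 2, 3, 6, 7}) = 4
G(10) = mex({0, 1, 3, 4, 5, 7}) = 2
G(11) = mex({0, 1, 2, 3, 4, 5}) = 6
G(12) = mex({0, 1, 2, 3, 5, 6, 7}) = 4
G(13) = mex({0, 2, 3, 4, 6, 7}) = 1
G(14) = mex({0, 1, 4, 5, 6, 7}) = 2
G(15) = mex({0, 1, 2, 3, 4, 5, 6}) = 7
G(16) = mex({0, 2, 3, 5, 6, 7}) = 1
G(17) = mex({0, 1, 2, 3, 5, 6, 7}) = 4
G(18) = mex({0, 1, 2, 4, 5, 6}) = 3
G(19) = mex({0, 1, 3, 4, 5, 7}) = 2
G(20) = mex({0, 2, 3, 4, 5, 6, 7}) = 1
G(21) = mex({0, 1, 2, 3, 5, 6, 7}) = 4
G(22) = mex({0, 1, 2, 3, 4, 5, 7}) = 6
G(23) = mex({0, 1, 2, 3, 4, 5, 6}) = 7
G(24) = mex({0, 1, 2, 3, 5, 6, 7}) = 4
G(25) = mex({0, 2, 3, 4, 6, 7}) = 1
G(26) = mex({0, 1, 3, 4, 5, 6, 7}) = 2
G(27) = mex({0, 1, 2, 3, 4, 5, 6, 7}) = 8
G(28) = mex({0, 1, 2, 3, 4, 6, 7, 8}) = 5
G(29) = mex({0, 1, 2, 3, 5, 6, 7, 8, 9}) = 4
G(30) = mex({0, 1, 2, 3, 4, 5, 6, 9, 10}) = 7
G(31) = mex({0, 1, 3, 4, 5, 7, 10, 11}) = 2
G(32) = mex({0, 2, 3, 4, 5, 6, 7, 9, 11}) = 1
G(33) = mex({0, 1, 2, 3, 4, 5, 6, 7, 9, 12}) = 8
G(34) = mex({0, 1, 2, 3, 4, 5, 7, 8, 11, 12}) = 6
G(35) = mex({0, 1, 2, 3, 4, 5, 6, 8, 9, 10, 11}) = 7
G(36) = mex({0, 1, 2, 3, 5, 6, 7, 9, 10}) = 4
G(37) = mex({0, 2, 3, 4, 6, 7, 9, 10, 11, 12}) = 1
G(38) = mex({0, 1, 3, 4, 5, 6, 7, 9, 10, 11, 12}) = 2
G(39) = mex({0, 1, 2, 4, 5, 6, 7, 9, 10, 12, 14}) = 3
Therefore G(39) = 3.

3


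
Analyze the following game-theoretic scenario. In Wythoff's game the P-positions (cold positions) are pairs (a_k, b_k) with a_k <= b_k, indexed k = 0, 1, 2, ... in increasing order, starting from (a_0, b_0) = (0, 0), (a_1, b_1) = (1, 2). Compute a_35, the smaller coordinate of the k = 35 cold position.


By Wythoff's theorem, a_k = floor(k * phi) and b_k = floor(k * phi^2) = a_k + k, where phi = (1 + sqrt(5))/2 is the golden ratio.
phi = (1 + sqrt(5))/2 = 1.618034
k = 35
k * phi = 35 * 1.618034 = 56.631190
a_35 = floor(k * phi) = 56

56


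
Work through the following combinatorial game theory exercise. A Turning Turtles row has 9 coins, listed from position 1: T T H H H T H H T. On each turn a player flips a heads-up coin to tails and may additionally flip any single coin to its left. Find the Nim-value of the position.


Coins: T T H H H T H H T
Key fact: a single head at position k behaves exactly like a Nim heap of size k (turning it to T and optionally flipping a coin at j < k corresponds to moving the heap from k to j, or to 0), and heads combine as a disjunctive sum (two heads at the same place would cancel, matching j XOR j = 0). So the Nim-value is the XOR of the 1-indexed positions of the heads.
Face-up positions (1-indexed): [3, 4, 5, 7, 8]
XOR 0 with 3: 0 XOR 3 = 3
XOR 3 with 4: 3 XOR 4 = 7
XOR 7 with 5: 7 XOR 5 = 2
XOR 2 with 7: 2 XOR 7 = 5
XOR 5 with 8: 5 XOR 8 = 13
Nim-value = 13

13


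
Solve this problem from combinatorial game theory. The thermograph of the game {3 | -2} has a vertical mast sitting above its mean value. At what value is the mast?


Game = {3 | -2}, a switch {a | b} with numbers a > b.
Its thermograph has left wall a - t and right wall b + t, which meet at t = (a - b)/2, where both equal (a + b)/2. So the mast (mean value) is at (a + b)/2.
Mean = (3 + (-2))/2 = 1/2 = 1/2

1/2


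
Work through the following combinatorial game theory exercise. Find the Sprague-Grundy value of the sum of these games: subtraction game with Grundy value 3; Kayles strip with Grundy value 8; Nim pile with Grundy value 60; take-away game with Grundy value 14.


By the Sprague-Grundy theorem, the Grundy value of a sum of games is the XOR of individual Grundy values.
subtraction game: Grundy value = 3. Running XOR: 0 XOR 3 = 3
Kayles strip: Grundy value = 8. Running XOR: 3 XOR 8 = 11
Nim pile: Grundy value = 60. Running XOR: 11 XOR 60 = 55
take-away game: Grundy value = 14. Running XOR: 55 XOR 14 = 57
The combined Grundy value is 57.

57


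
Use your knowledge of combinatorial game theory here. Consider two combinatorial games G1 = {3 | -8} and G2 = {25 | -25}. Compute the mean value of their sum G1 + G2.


G1 = {3 | -8}, G2 = {25 | -25}
Each is a switch {a | b} with numbers a > b; its mean value is (a + b)/2, and mean value is additive over game sums: m(G1 + G2) = m(G1) + m(G2).
Mean of G1 = (3 + (-8))/2 = -5/2 = -5/2
Mean of G2 = (25 + (-25))/2 = 0/2 = 0
Mean of G1 + G2 = -5/2 + 0 = -5/2

-5/2


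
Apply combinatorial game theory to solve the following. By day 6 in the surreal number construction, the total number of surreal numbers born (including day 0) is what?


Day 0: {|} = 0 is born. Count = 1.
Day n: the number of surreal numbers born by day n is 2^(n+1) - 1.
By day 0: 2^1 - 1 = 1
By day 1: 2^2 - 1 = 3
By day 2: 2^3 - 1 = 7
By day 3: 2^4 - 1 = 15
By day 4: 2^5 - 1 = 31
By day 5: 2^6 - 1 = 63
By day 6: 2^7 - 1 = 127
By day 6: 127 surreal numbers.

127


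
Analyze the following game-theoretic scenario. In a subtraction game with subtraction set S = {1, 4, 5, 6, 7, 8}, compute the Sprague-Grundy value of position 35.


The subtraction set is S = {1, 4, 5, 6, 7, 8}.
G(k) = mex{ G(k - s) : s in S, s <= k }. We compute iteratively: G(0) = 0.
G(1) = mex({0}) = 1
G(2) = mex({1}) = 0
G(3) = mex({0}) = 1
G(4) = mex({0, 1}) = 2
G(5) = mex({0, 1, 2}) = 3
G(6) = mex({0, 1, 3}) = 2
G(7) = mex({0, 1, 2}) = 3
G(8) = mex({0, 1, 2, 3}) = 4
G(9) = mex({0, 1, 2, 3, 4}) = 5
G(10) = mex({0, 1, 2, 3, 5}) = 4
G(11) = mex({1, 2, 3, 4}) = 0
G(12) = mex({0, 2, 3, 4}) = 1
G(13) = mex({1, 2, 3, 4, 5}) = 0
G(14) = mex({0, 2, 3, 4, 5}) = 1
G(15) = mex({0, 1, 3, 4, 5}) = 2
G(16) = mex({0, 1, 2, 4, 5}) = 3
G(17) = mex({0, 1, 3, 4, 5}) = 2
G(18) = mex({0, 1, 2, 4}) = 3
Observe that G(11)..G(18) = 0, 1, 0, 1, 2, 3, 2, 3 repeats G(0)..G(7) = 0, 1, 0, 1, 2, 3, 2, 3.
For k >= max(S) = 8, G(k) is determined by the previous 8 values G(k-8)..G(k-1); a window of 8 consecutive values has recurred shifted by 11, so by induction G(k + 11) = G(k) for all k >= 0: the sequence is periodic from the start with period 11.
One period: G(0..10) = 0, 1, 0, 1, 2, 3, 2, 3, 4, 5, 4.
35 mod 11 = 2, so G(35) = G(2) = 0.

0


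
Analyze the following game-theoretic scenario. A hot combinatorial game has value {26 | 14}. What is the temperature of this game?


The game is {26 | 14}, a switch {a | b} with numbers a > b.
Cooling {a | b} by t gives {a - t | b + t}, which stops being hot when a - t = b + t, i.e. at t = (a - b)/2. So the temperature of a switch is (a - b)/2.
Temperature = (Left option - Right option) / 2
= (26 - (14)) / 2
= 12 / 2
= 6

6


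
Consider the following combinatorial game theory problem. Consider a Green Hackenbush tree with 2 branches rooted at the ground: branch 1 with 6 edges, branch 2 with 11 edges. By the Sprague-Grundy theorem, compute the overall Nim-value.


The tree has 2 branches from the ground vertex.
In Green Hackenbush, the Nim-value of a simple path of length k is k.
Branch 1: length 6, Nim-value = 6
Branch 2: length 11, Nim-value = 11
Total Nim-value = XOR of all branch values:
0 XOR 6 = 6
6 XOR 11 = 13
Nim-value of the tree = 13

13


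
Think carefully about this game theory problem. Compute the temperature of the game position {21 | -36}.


The game is {21 | -36}, a switch {a | b} with numbers a > b.
Cooling {a | b} by t gives {a - t | b + t}, which stops being hot when a - t = b + t, i.e. at t = (a - b)/2. So the temperature of a switch is (a - b)/2.
Temperature = (Left option - Right option) / 2
= (21 - (-36)) / 2
= 57 / 2
= 57/2

57/2


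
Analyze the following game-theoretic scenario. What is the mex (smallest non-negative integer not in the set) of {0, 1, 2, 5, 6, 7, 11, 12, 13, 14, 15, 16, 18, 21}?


Set = {0, 1, 2, 5, 6, 7, 11, 12, 13, 14, 15, 16, 18, 21}
0 is in the set.
1 is in the set.
2 is in the set.
3 is NOT in the set. This is the mex.
mex = 3

3


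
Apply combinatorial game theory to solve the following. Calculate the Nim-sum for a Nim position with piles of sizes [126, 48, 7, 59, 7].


We need the XOR (exclusive or) of all pile sizes.
After XOR-ing pile 1 (size 126): 0 XOR 126 = 126
After XOR-ing pile 2 (size 48): 126 XOR 48 = 78
After XOR-ing pile 3 (size 7): 78 XOR 7 = 73
After XOR-ing pile 4 (size 59): 73 XOR 59 = 114
After XOR-ing pile 5 (size 7): 114 XOR 7 = 117
The Nim-value of this position is 117.

117


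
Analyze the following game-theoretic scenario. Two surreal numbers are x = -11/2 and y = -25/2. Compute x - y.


x = -11/2, y = -25/2
Converting to common denominator: 2
x = -11/2, y = -25/2
x - y = -11/2 - -25/2 = 7

7


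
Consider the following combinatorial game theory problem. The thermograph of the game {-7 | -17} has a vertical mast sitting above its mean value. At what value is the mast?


Game = {-7 | -17}, a switch {a | b} with numbers a > b.
Its thermograph has left wall a - t and right wall b + t, which meet at t = (a - b)/2, where both equal (a + b)/2. So the mast (mean value) is at (a + b)/2.
Mean = (-7 + (-17))/2 = -24/2 = -12

-12


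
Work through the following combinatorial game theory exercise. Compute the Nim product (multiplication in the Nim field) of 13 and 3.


Nim multiplication is bilinear over XOR: (u XOR v) * w = (u*w) XOR (v*w).
So we split each operand into its bit components and XOR the pairwise Nim products.
13 = 1 + 4 + 8 (as XOR of powers of 2).
3 = 1 + 2 (as XOR of powers of 2).
Using the standard Nim-product table on single bits:
  2*2 = 3,   2*4 = 8,   2*8 = 12,
  4*4 = 6,   4*8 = 11,  8*8 = 13,
and  1*x = x (identity), k*l = l*k (commutative).
Pairwise Nim products:
  1 * 1 = 1
  1 * 2 = 2
  4 * 1 = 4
  4 * 2 = 8
  8 * 1 = 8
  8 * 2 = 12
XOR them: 1 XOR 2 XOR 4 XOR 8 XOR 8 XOR 12 = 11.
Result: 13 * 3 = 11 (in Nim).

11


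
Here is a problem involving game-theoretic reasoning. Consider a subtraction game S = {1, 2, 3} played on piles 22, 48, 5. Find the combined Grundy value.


Subtraction set: {1, 2, 3}
For this subtraction set, G(n) = n mod 4 (period = max + 1 = 4).
Pile 1 (size 22): G(22) = 22 mod 4 = 2
Pile 2 (size 48): G(48) = 48 mod 4 = 0
Pile 3 (size 5): G(5) = 5 mod 4 = 1
Total Grundy value = XOR of all: 2 XOR 0 XOR 1 = 3

3


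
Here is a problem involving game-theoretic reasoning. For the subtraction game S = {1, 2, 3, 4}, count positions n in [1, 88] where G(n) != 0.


Subtraction set S = {1, 2, 3, 4}, so G(n) = n mod 5.
G(n) = 0 when n is a multiple of 5.
Multiples of 5 in [1, 88]: 17
N-positions (nonzero Grundy) = 88 - 17 = 71

71


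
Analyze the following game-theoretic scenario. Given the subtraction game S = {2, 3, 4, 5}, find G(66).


The subtraction set is S = {2, 3, 4, 5}.
G(k) = mex{ G(k - s) : s in S, s <= k }. We compute iteratively: G(0) = 0.
G(1) = mex({}) = 0
G(2) = mex({0}) = 1
G(3) = mex({0}) = 1
G(4) = mex({0, 1}) = 2
G(5) = mex({0, 1}) = 2
G(6) = mex({0, 1, 2}) = 3
G(7) = mex({1, 2}) = 0
G(8) = mex({1, 2, 3}) = 0
G(9) = mex({0, 2, 3}) = 1
G(10) = mex({0, 2, 3}) = 1
G(11) = mex({0, 1, 3}) = 2
Observe that G(7)..G(11) = 0, 0, 1, 1, 2 repeats G(0)..G(4) = 0, 0, 1, 1, 2.
For k >= max(S) = 5, G(k) is determined by the previous 5 values G(k-5)..G(k-1); a window of 5 consecutive values has recurred shifted by 7, so by induction G(k + 7) = G(k) for all k >= 0: the sequence is periodic from the start with period 7.
One period: G(0..6) = 0, 0, 1, 1, 2, 2, 3.
66 mod 7 = 3, so G(66) = G(3) = 1.

1


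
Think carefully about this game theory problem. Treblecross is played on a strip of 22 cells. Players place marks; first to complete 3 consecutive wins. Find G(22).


Treblecross: place X on empty cells; 3-in-a-row wins.
Playing within two cells of an existing X lets the opponent win at once, so sensible play treats the cells i-2..i+2 around each X as dead. The player left with no safe cell loses, so this is a normal-play take-away game on strips of safe cells.
Placing X at cell i (0-indexed) of a strip of k safe cells leaves independent strips of sizes max(0, i-2) and max(0, k-i-3). Hence G(k) = mex{ G(max(0,i-2)) XOR G(max(0,k-i-3)) : 0 <= i < k }, with G(0) = 0.
G(1): splits (0,0):0^0=0 -> mex({0}) = 1
G(2): splits (0,0):0^0=0 -> mex({0}) = 1
G(3): splits (0,0):0^0=0 -> mex({0}) = 1
G(4): splits (0,1):0^1=1 (0,0):0^0=0 -> mex({0, 1}) = 2
G(5): splits (0,2):0^1=1 (0,1):0^1=1 (0,0):0^0=0 -> mex({0, 1}) = 2
G(6) = mex({1}) = 0
G(7) = mex({0, 1, 2}) = 3
G(8) = mex({0, 1, 2}) = 3
G(9) = mex({0, 2}) = 1
G(10) = mex({0, 2, 3}) = 1
G(11) = mex({0, 3}) = 1
G(12) = mex({1, 3}) = 0
G(13) = mex({0, 1, 2, 3}) = 4
G(14) = mex({0, 1, 2}) = 3
G(15) = mex({0, 1, 2}) = 3
G(16) = mex({0, 1, 2, 4}) = 3
G(17) = mex({0, 1, 3, 4}) = 2
G(18) = mex({0, 1, 3, 4}) = 2
G(19) = mex({0, 1, 3, 5}) = 2
G(20) = mex({0, 1, 2, 3, 5}) = 4
G(21) = mex({0, 1, 2, 3, 5}) = 4
G(22) = mex({1, 2, 6}) = 0
Therefore G(22) = 0.

0


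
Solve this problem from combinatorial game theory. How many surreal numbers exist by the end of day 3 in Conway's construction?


Day 0: {|} = 0 is born. Count = 1.
Day n: the number of surreal numbers born by day n is 2^(n+1) - 1.
By day 0: 2^1 - 1 = 1
By day 1: 2^2 - 1 = 3
By day 2: 2^3 - 1 = 7
By day 3: 2^4 - 1 = 15
By day 3: 15 surreal numbers.

15


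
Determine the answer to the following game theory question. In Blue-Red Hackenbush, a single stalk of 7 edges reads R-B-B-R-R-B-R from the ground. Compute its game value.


Edges (from ground): R-B-B-R-R-B-R
By Berlekamp's sign-expansion rule, a Blue-Red Hackenbush stalk has the value of the surreal number whose sign sequence is the edge sequence with B -> + and R -> -.
Sign sequence: -++--+-
Trace the sign expansion in the surreal number tree, starting from 0:
Edge 1: R (sign -) -> bounds (-inf, 0), value = -1
Edge 2: B (sign +) -> bounds (-1, 0), value = -1/2
Edge 3: B (sign +) -> bounds (-1/2, 0), value = -1/4
Edge 4: R (sign -) -> bounds (-1/2, -1/4), value = -3/8
Edge 5: R (sign -) -> bounds (-1/2, -3/8), value = -7/16
Edge 6: B (sign +) -> bounds (-7/16, -3/8), value = -13/32
Edge 7: R (sign -) -> bounds (-7/16, -13/32), value = -27/64
Game value = -27/64

-27/64


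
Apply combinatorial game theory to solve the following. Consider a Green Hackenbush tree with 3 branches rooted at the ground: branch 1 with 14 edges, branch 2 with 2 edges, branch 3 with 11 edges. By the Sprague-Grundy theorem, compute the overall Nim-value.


The tree has 3 branches from the ground vertex.
In Green Hackenbush, the Nim-value of a simple path of length k is k.
Branch 1: length 14, Nim-value = 14
Branch 2: length 2, Nim-value = 2
Branch 3: length 11, Nim-value = 11
Total Nim-value = XOR of all branch values:
0 XOR 14 = 14
14 XOR 2 = 12
12 XOR 11 = 7
Nim-value of the tree = 7

7


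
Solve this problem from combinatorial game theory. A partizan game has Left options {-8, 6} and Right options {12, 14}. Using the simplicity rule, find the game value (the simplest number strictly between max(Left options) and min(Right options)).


Left options: {-8, 6}, max = 6
Right options: {12, 14}, min = 12
All options are numbers and max(Left) < min(Right), so by the simplicity theorem the value is the simplest (earliest-born) number strictly between 6 and 12.
Integers 7 through 11 all lie strictly between 6 and 12.
Among integers, the simplest (lowest birthday = smallest |n|; 0 is born on day 0, +-n on day n) is 7.
No non-integer in the interval can be simpler: if x is a non-integer in the interval, then floor(x) or ceil(x) also lies in the interval (the interval contains an integer), and both are proper prefixes of x's sign expansion, i.e. born earlier. So the game value is 7.
Game value = 7

7


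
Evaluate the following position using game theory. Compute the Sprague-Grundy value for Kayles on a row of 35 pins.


Kayles: a move removes 1 or 2 adjacent pins from a contiguous row.
Removing pins from a row of k leaves two independent rows (a, b) with a + b = k - 1 (one pin) or a + b = k - 2 (two pins); an end removal gives a = 0.
By Sprague-Grundy, G(k) = mex{ G(a) XOR G(b) } over all these splits. G(0) = 0.
G(1): splits (0,0):0^0=0 -> mex({0}) = 1
G(2): splits (0,1):0^1=1 (0,0):0^0=0 -> mex({0, 1}) = 2
G(3): splits (0,2):0^2=2 (1,1):1^1=0 (0,1):0^1=1 -> mex({0, 1, 2}) = 3
G(4): splits (0,3):0^3=3 (1,2):1^2=3 (0,2):0^2=2 (1,1):1^1=0 -> mex({0, 2, 3}) = 1
G(5): splits (0,4):0^1=1 (1,3):1^3=2 (2,2):2^2=0 (0,3):0^3=3 (1,2):1^2=3 -> mex({0, 1, 2, 3}) = 4
G(6) = mex({0, 1, 2, 4}) = 3
G(7) = mex({0, 1, 3, 4, 5}) = 2
G(8) = mex({0, 2, 3, 5, 6}) = 1
G(9) = mex({0, 1, 2, 3, 6, 7}) = 4
G(10) = mex({0, 1, 3, 4, 5, 7}) = 2
G(11) = mex({0, 1, 2, 3, 4, 5}) = 6
G(12) = mex({0, 1, 2, 3, 5, 6, 7}) = 4
G(13) = mex({0, 2, 3, 4, 6, 7}) = 1
G(14) = mex({0, 1, 4, 5, 6, 7}) = 2
G(15) = mex({0, 1, 2, 3, 4, 5, 6}) = 7
G(16) = mex({0, 2, 3, 5, 6, 7}) = 1
G(17) = mex({0, 1, 2, 3, 5, 6, 7}) = 4
G(18) = mex({0, 1, 2, 4, 5, 6}) = 3
G(19) = mex({0, 1, 3, 4, 5, 7}) = 2
G(20) = mex({0, 2, 3, 4, 5, 6, 7}) = 1
G(21) = mex({0, 1, 2, 3, 5, 6, 7}) = 4
G(22) = mex({0, 1, 2, 3, 4, 5, 7}) = 6
G(23) = mex({0, 1, 2, 3, 4, 5, 6}) = 7
G(24) = mex({0, 1, 2, 3, 5, 6, 7}) = 4
G(25) = mex({0, 2, 3, 4, 6, 7}) = 1
G(26) = mex({0, 1, 3, 4, 5, 6, 7}) = 2
G(27) = mex({0, 1, 2, 3, 4, 5, 6, 7}) = 8
G(28) = mex({0, 1, 2, 3, 4, 6, 7, 8}) = 5
G(29) = mex({0, 1, 2, 3, 5, 6, 7, 8, 9}) = 4
G(30) = mex({0, 1, 2, 3, 4, 5, 6, 9, 10}) = 7
G(31) = mex({0, 1, 3, 4, 5, 7, 10, 11}) = 2
G(32) = mex({0, 2, 3, 4, 5, 6, 7, 9, 11}) = 1
G(33) = mex({0, 1, 2, 3, 4, 5, 6, 7, 9, 12}) = 8
G(34) = mex({0, 1, 2, 3, 4, 5, 7, 8, 11, 12}) = 6
G(35) = mex({0, 1, 2, 3, 4, 5, 6, 8, 9, 10, 11}) = 7
Therefore G(35) = 7.

7
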